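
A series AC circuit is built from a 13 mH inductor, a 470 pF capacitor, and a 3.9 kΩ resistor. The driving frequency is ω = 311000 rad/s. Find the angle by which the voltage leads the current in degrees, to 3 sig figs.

-35.7°

X_L = ωL = 4040 Ω
X_C = 1/(ωC) = 6840 Ω
Net reactance X = X_L − X_C = -2800 Ω
Z = 3900 − j2800 Ω
|Z| = √(3900² + 2800²) = 4800 Ω
∠Z = arctan(-2800/3900) = -35.7°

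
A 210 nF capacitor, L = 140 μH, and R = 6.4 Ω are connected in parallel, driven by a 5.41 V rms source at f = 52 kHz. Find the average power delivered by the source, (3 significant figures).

ω = 2πf = 326700 rad/s
X_L = ωL = 45.7 Ω
X_C = 1/(ωC) = 14.6 Ω
Parallel: admittances add. Y = 1/R + 1/(jωL) + jωC
Y = (0.156 + j0.0468) S
|Y| = 0.163 S → |Z| = 1/|Y| = 6.13 Ω, ∠Z = −∠Y = -16.7°
I = V/|Z| = 882 mA
P = VI cos φ = 5.41 × 0.882 × cos(-16.7°) = 4.57 W

4.57 W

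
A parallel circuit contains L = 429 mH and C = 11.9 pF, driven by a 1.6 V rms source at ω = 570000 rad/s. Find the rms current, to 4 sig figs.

4.310 μA

X_L = ωL = 244500 Ω
X_C = 1/(ωC) = 147400 Ω
Parallel: admittances add. Y = 1/(jωL) + jωC
Y = (0 + j2.694e-06) S
|Y| = 2.694e-06 S → |Z| = 1/|Y| = 371300 Ω, ∠Z = −∠Y = -90.00°
I = V/|Z| = 1.6/371300 = 4.310 μA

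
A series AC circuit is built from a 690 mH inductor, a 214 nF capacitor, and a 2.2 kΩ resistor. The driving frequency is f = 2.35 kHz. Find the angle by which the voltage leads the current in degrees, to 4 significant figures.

77.44°

ω = 2πf = 14770 rad/s
X_L = ωL = 10190 Ω
X_C = 1/(ωC) = 316.5 Ω
Net reactance X = X_L − X_C = 9872 Ω
Z = 2200 + j9872 Ω
|Z| = √(2200² + 9872²) = 10110 Ω
∠Z = arctan(9872/2200) = 77.44°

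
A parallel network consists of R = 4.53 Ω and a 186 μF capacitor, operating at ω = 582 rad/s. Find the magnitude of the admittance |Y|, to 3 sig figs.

246 mS

X_C = 1/(ωC) = 9.24 Ω
Parallel: admittances add. Y = 1/R + jωC
Y = (0.221 + j0.108) S
|Y| = 0.246 S → |Z| = 1/|Y| = 4.07 Ω, ∠Z = −∠Y = -26.1°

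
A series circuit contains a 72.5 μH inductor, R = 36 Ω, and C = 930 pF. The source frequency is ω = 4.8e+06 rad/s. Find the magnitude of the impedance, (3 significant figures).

X_L = ωL = 348 Ω
X_C = 1/(ωC) = 224 Ω
Net reactance X = X_L − X_C = 124 Ω
Z = 36.0 + j124 Ω
|Z| = √(36.0² + 124²) = 129 Ω

129 Ω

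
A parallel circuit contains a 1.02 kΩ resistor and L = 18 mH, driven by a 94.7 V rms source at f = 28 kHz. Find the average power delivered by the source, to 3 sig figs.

ω = 2πf = 175900 rad/s
X_L = ωL = 3170 Ω
Parallel: admittances add. Y = 1/R + 1/(jωL)
Y = (0.000980 − j0.000316) S
|Y| = 0.00103 S → |Z| = 1/|Y| = 971 Ω, ∠Z = −∠Y = 17.9°
I = V/|Z| = 97.5 mA
P = VI cos φ = 94.7 × 0.0975 × cos(17.9°) = 8.79 W

8.79 W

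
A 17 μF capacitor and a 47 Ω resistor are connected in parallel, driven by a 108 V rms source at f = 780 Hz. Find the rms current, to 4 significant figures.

9.287 A

ω = 2πf = 4901 rad/s
X_C = 1/(ωC) = 12.00 Ω
Parallel: admittances add. Y = 1/R + jωC
Y = (0.02128 + j0.08332) S
|Y| = 0.08599 S → |Z| = 1/|Y| = 11.63 Ω, ∠Z = −∠Y = -75.67°
I = V/|Z| = 108/11.63 = 9.287 A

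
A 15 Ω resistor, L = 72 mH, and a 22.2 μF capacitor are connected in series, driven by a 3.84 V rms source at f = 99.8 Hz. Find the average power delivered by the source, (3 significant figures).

ω = 2πf = 627.1 rad/s
X_L = ωL = 45.1 Ω
X_C = 1/(ωC) = 71.8 Ω
Net reactance X = X_L − X_C = -26.7 Ω
Z = 15.0 − j26.7 Ω
|Z| = √(15.0² + 26.7²) = 30.6 Ω
∠Z = arctan(-26.7/15.0) = -60.7°
I = V/|Z| = 125 mA
P = VI cos φ = 3.84 × 0.125 × cos(-60.7°) = 236 mW

236 mW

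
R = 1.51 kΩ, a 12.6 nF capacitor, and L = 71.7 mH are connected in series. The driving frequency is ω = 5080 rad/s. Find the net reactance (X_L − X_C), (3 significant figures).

-15300 Ω

X_L = ωL = 364 Ω
X_C = 1/(ωC) = 15600 Ω
X = 364 − 15600 = -15300 Ω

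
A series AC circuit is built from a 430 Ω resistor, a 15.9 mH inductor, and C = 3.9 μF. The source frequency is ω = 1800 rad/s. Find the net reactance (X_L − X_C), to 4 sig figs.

-113.8 Ω

X_L = ωL = 28.62 Ω
X_C = 1/(ωC) = 142.5 Ω
X = 28.62 − 142.5 = -113.8 Ω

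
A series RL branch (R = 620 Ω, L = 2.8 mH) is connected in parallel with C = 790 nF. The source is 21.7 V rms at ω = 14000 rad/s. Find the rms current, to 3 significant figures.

240 mA

X_L = ωL = 39.2 Ω
X_C = 1/(ωC) = 90.4 Ω
Branch 1 (R+jX_L): Z₁ = 620 + j39.2 Ω, |Z₁| = 621 Ω
Branch 2 (−jX_C): Z₂ = −j90.4 Ω
Parallel: Z = Z₁Z₂/(Z₁+Z₂), |Z| = 90.3 Ω, ∠Z = -81.7°
I = V/|Z| = 21.7/90.3 = 240 mA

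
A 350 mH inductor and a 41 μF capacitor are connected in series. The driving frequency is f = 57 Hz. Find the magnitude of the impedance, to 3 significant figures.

57.2 Ω

ω = 2πf = 358.1 rad/s
X_L = ωL = 125 Ω
X_C = 1/(ωC) = 68.1 Ω
Net reactance X = X_L − X_C = 57.2 Ω
Z = j57.2 Ω
|Z| = √(0² + 57.2²) = 57.2 Ω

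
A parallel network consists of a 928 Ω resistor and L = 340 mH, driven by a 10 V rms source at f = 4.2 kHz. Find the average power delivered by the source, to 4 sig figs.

107.8 mW

ω = 2πf = 26390 rad/s
X_L = ωL = 8972 Ω
Parallel: admittances add. Y = 1/R + 1/(jωL)
Y = (0.001078 − j0.0001115) S
|Y| = 0.001083 S → |Z| = 1/|Y| = 923.1 Ω, ∠Z = −∠Y = 5.905°
I = V/|Z| = 10.83 mA
P = VI cos φ = 10 × 0.01083 × cos(5.905°) = 107.8 mW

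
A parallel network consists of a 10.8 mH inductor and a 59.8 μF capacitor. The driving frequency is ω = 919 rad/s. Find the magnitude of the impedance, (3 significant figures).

X_L = ωL = 9.93 Ω
X_C = 1/(ωC) = 18.2 Ω
Parallel: admittances add. Y = 1/(jωL) + jωC
Y = (0 − j0.0458) S
|Y| = 0.0458 S → |Z| = 1/|Y| = 21.8 Ω, ∠Z = −∠Y = 90.0°

21.8 Ω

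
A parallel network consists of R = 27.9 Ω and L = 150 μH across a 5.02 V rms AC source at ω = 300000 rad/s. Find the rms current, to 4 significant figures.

X_L = ωL = 45.00 Ω
Parallel: admittances add. Y = 1/R + 1/(jωL)
Y = (0.03584 − j0.02222) S
|Y| = 0.04217 S → |Z| = 1/|Y| = 23.71 Ω, ∠Z = −∠Y = 31.80°
I = V/|Z| = 5.02/23.71 = 211.7 mA

211.7 mA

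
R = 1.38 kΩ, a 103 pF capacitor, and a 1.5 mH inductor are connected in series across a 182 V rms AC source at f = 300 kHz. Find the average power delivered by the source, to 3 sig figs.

ω = 2πf = 1.885e+06 rad/s
X_L = ωL = 2830 Ω
X_C = 1/(ωC) = 5150 Ω
Net reactance X = X_L − X_C = -2320 Ω
Z = 1380 − j2320 Ω
|Z| = √(1380² + 2320²) = 2700 Ω
∠Z = arctan(-2320/1380) = -59.3°
I = V/|Z| = 67.4 mA
P = VI cos φ = 182 × 0.0674 × cos(-59.3°) = 6.26 W

6.26 W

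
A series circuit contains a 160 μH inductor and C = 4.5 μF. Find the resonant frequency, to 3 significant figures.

5.93 kHz

ω₀ = 1/√(LC) = 1/√(0.00016 × 4.5e-06) = 37270 rad/s
f₀ = ω₀/(2π) = 5.93 kHz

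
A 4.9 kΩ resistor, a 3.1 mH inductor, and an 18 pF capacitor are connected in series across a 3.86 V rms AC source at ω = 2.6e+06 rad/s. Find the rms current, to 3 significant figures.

X_L = ωL = 8060 Ω
X_C = 1/(ωC) = 21400 Ω
Net reactance X = X_L − X_C = -13300 Ω
Z = 4900 − j13300 Ω
|Z| = √(4900² + 13300²) = 14200 Ω
I = V/|Z| = 3.86/14200 = 272 μA

272 μA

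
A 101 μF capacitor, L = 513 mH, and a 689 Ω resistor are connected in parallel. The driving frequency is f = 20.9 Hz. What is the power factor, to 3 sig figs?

ω = 2πf = 131.3 rad/s
X_L = ωL = 67.4 Ω
X_C = 1/(ωC) = 75.4 Ω
Parallel: admittances add. Y = 1/R + 1/(jωL) + jωC
Y = (0.00145 − j0.00158) S
|Y| = 0.00215 S → |Z| = 1/|Y| = 466 Ω, ∠Z = −∠Y = 47.4°
cos φ = cos(47.4°) = 0.676

0.676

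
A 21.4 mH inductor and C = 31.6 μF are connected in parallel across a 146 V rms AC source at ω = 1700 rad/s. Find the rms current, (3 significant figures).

X_L = ωL = 36.4 Ω
X_C = 1/(ωC) = 18.6 Ω
Parallel: admittances add. Y = 1/(jωL) + jωC
Y = (0 + j0.0262) S
|Y| = 0.0262 S → |Z| = 1/|Y| = 38.1 Ω, ∠Z = −∠Y = -90.0°
I = V/|Z| = 146/38.1 = 3.83 A

3.83 A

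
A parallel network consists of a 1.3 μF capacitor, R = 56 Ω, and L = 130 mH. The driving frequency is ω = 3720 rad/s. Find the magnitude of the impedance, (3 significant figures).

55.3 Ω

X_L = ωL = 484 Ω
X_C = 1/(ωC) = 207 Ω
Parallel: admittances add. Y = 1/R + 1/(jωL) + jωC
Y = (0.0179 + j0.00277) S
|Y| = 0.0181 S → |Z| = 1/|Y| = 55.3 Ω, ∠Z = −∠Y = -8.81°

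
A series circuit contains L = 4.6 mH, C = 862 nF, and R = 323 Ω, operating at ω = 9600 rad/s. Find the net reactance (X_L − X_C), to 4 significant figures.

-76.68 Ω

X_L = ωL = 44.16 Ω
X_C = 1/(ωC) = 120.8 Ω
X = 44.16 − 120.8 = -76.68 Ω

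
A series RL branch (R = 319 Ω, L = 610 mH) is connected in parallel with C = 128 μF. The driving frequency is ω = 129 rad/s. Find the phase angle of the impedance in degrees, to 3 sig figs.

X_L = ωL = 78.7 Ω
X_C = 1/(ωC) = 60.6 Ω
Branch 1 (R+jX_L): Z₁ = 319 + j78.7 Ω, |Z₁| = 329 Ω
Branch 2 (−jX_C): Z₂ = −j60.6 Ω
Parallel: Z = Z₁Z₂/(Z₁+Z₂), |Z| = 62.3 Ω, ∠Z = -79.4°

-79.4°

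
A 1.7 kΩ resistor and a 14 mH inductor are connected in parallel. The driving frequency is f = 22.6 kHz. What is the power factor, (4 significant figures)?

0.7600

ω = 2πf = 142000 rad/s
X_L = ωL = 1988 Ω
Parallel: admittances add. Y = 1/R + 1/(jωL)
Y = (0.0005882 − j0.0005030) S
|Y| = 0.0007740 S → |Z| = 1/|Y| = 1292 Ω, ∠Z = −∠Y = 40.53°
cos φ = cos(40.53°) = 0.7600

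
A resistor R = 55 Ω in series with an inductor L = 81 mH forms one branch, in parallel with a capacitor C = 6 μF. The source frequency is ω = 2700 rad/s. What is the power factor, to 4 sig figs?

0.09051

X_L = ωL = 218.7 Ω
X_C = 1/(ωC) = 61.73 Ω
Branch 1 (R+jX_L): Z₁ = 55.00 + j218.7 Ω, |Z₁| = 225.5 Ω
Branch 2 (−jX_C): Z₂ = −j61.73 Ω
Parallel: Z = Z₁Z₂/(Z₁+Z₂), |Z| = 83.69 Ω, ∠Z = -84.81°
cos φ = cos(-84.81°) = 0.09051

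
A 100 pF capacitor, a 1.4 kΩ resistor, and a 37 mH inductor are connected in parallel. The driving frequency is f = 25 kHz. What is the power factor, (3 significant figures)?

ω = 2πf = 157100 rad/s
X_L = ωL = 5810 Ω
X_C = 1/(ωC) = 63700 Ω
Parallel: admittances add. Y = 1/R + 1/(jωL) + jωC
Y = (0.000714 − j0.000156) S
|Y| = 0.000731 S → |Z| = 1/|Y| = 1370 Ω, ∠Z = −∠Y = 12.3°
cos φ = cos(12.3°) = 0.977

0.977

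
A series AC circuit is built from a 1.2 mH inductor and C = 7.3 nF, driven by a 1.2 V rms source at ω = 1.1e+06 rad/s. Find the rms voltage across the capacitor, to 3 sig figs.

0.125 V

X_L = ωL = 1320 Ω
X_C = 1/(ωC) = 125 Ω
Net reactance X = X_L − X_C = 1200 Ω
Z = j1200 Ω
|Z| = √(0² + 1200²) = 1200 Ω
I = V/|Z| = 1.00 mA
V_C = I·|Z_C| = 0.00100 × 125 = 0.125 V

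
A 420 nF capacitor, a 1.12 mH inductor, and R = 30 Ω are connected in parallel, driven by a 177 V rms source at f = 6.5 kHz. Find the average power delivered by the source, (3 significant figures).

ω = 2πf = 40840 rad/s
X_L = ωL = 45.7 Ω
X_C = 1/(ωC) = 58.3 Ω
Parallel: admittances add. Y = 1/R + 1/(jωL) + jωC
Y = (0.0333 − j0.00471) S
|Y| = 0.0337 S → |Z| = 1/|Y| = 29.7 Ω, ∠Z = −∠Y = 8.04°
I = V/|Z| = 5.96 A
P = VI cos φ = 177 × 5.96 × cos(8.04°) = 1.04 kW

1.04 kW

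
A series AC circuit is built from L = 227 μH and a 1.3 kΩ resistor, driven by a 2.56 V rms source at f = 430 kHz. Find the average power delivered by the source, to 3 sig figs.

ω = 2πf = 2.702e+06 rad/s
X_L = ωL = 613 Ω
Z = 1300 + j613 Ω
|Z| = √(1300² + 613²) = 1440 Ω
∠Z = arctan(613/1300) = 25.3°
I = V/|Z| = 1.78 mA
P = VI cos φ = 2.56 × 0.00178 × cos(25.3°) = 4.12 mW

4.12 mW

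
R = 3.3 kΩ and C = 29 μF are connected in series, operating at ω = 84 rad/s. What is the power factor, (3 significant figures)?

X_C = 1/(ωC) = 411 Ω
Z = 3300 − j411 Ω
|Z| = √(3300² + 411²) = 3330 Ω
∠Z = arctan(-411/3300) = -7.09°
cos φ = cos(-7.09°) = 0.992

0.992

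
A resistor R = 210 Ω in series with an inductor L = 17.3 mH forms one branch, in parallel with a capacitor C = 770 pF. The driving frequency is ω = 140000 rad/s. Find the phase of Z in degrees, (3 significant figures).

X_L = ωL = 2420 Ω
X_C = 1/(ωC) = 9280 Ω
Branch 1 (R+jX_L): Z₁ = 210 + j2420 Ω, |Z₁| = 2430 Ω
Branch 2 (−jX_C): Z₂ = −j9280 Ω
Parallel: Z = Z₁Z₂/(Z₁+Z₂), |Z| = 3290 Ω, ∠Z = 83.3°

83.3°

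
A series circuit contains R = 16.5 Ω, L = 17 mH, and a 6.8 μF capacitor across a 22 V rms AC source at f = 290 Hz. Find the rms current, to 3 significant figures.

420 mA

ω = 2πf = 1822 rad/s
X_L = ωL = 31.0 Ω
X_C = 1/(ωC) = 80.7 Ω
Net reactance X = X_L − X_C = -49.7 Ω
Z = 16.5 − j49.7 Ω
|Z| = √(16.5² + 49.7²) = 52.4 Ω
I = V/|Z| = 22/52.4 = 420 mA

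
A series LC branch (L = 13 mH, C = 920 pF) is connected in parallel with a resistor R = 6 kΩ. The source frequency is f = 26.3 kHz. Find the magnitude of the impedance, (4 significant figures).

ω = 2πf = 165200 rad/s
X_L = ωL = 2148 Ω
X_C = 1/(ωC) = 6578 Ω
Branch 1: Z₁ = R = 6000 Ω
Branch 2 (series LC): Z₂ = j(X_L − X_C) = −j4430 Ω
Parallel: Z = Z₁Z₂/(Z₁+Z₂), |Z| = 3564 Ω, ∠Z = -53.56°

3564 Ω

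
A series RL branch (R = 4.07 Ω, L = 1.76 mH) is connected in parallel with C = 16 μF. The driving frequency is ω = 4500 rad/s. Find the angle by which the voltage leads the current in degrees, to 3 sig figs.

X_L = ωL = 7.92 Ω
X_C = 1/(ωC) = 13.9 Ω
Branch 1 (R+jX_L): Z₁ = 4.07 + j7.92 Ω, |Z₁| = 8.90 Ω
Branch 2 (−jX_C): Z₂ = −j13.9 Ω
Parallel: Z = Z₁Z₂/(Z₁+Z₂), |Z| = 17.1 Ω, ∠Z = 28.5°

28.5°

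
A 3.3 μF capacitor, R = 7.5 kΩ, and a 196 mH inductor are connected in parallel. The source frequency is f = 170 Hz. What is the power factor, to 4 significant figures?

ω = 2πf = 1068 rad/s
X_L = ωL = 209.4 Ω
X_C = 1/(ωC) = 283.7 Ω
Parallel: admittances add. Y = 1/R + 1/(jωL) + jωC
Y = (0.0001333 − j0.001252) S
|Y| = 0.001259 S → |Z| = 1/|Y| = 794.4 Ω, ∠Z = −∠Y = 83.92°
cos φ = cos(83.92°) = 0.1059

0.1059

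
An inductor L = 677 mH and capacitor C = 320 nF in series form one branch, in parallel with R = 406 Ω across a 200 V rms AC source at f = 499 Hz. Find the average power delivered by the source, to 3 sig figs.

98.5 W

ω = 2πf = 3135 rad/s
X_L = ωL = 2120 Ω
X_C = 1/(ωC) = 997 Ω
Branch 1: Z₁ = R = 406 Ω
Branch 2 (series LC): Z₂ = j(X_L − X_C) = j1130 Ω
Parallel: Z = Z₁Z₂/(Z₁+Z₂), |Z| = 382 Ω, ∠Z = 19.8°
I = V/|Z| = 524 mA
P = VI cos φ = 200 × 0.524 × cos(19.8°) = 98.5 W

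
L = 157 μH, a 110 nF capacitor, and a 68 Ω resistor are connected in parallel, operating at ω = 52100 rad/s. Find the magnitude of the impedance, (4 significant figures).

X_L = ωL = 8.180 Ω
X_C = 1/(ωC) = 174.5 Ω
Parallel: admittances add. Y = 1/R + 1/(jωL) + jωC
Y = (0.01471 − j0.1165) S
|Y| = 0.1174 S → |Z| = 1/|Y| = 8.514 Ω, ∠Z = −∠Y = 82.81°

8.514 Ω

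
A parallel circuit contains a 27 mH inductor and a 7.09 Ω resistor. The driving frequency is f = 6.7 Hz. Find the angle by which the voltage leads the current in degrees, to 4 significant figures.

ω = 2πf = 42.10 rad/s
X_L = ωL = 1.137 Ω
Parallel: admittances add. Y = 1/R + 1/(jωL)
Y = (0.1410 − j0.8798) S
|Y| = 0.8910 S → |Z| = 1/|Y| = 1.122 Ω, ∠Z = −∠Y = 80.89°

80.89°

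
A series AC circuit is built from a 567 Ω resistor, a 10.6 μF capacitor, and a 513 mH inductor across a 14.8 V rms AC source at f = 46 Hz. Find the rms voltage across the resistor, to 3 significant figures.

ω = 2πf = 289.0 rad/s
X_L = ωL = 148 Ω
X_C = 1/(ωC) = 326 Ω
Net reactance X = X_L − X_C = -178 Ω
Z = 567 − j178 Ω
|Z| = √(567² + 178²) = 594 Ω
I = V/|Z| = 24.9 mA
V_R = I·|Z_R| = 0.0249 × 567 = 14.1 V

14.1 V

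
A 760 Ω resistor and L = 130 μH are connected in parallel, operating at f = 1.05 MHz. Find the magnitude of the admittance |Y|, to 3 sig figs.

1.76 mS

ω = 2πf = 6.597e+06 rad/s
X_L = ωL = 858 Ω
Parallel: admittances add. Y = 1/R + 1/(jωL)
Y = (0.00132 − j0.00117) S
|Y| = 0.00176 S → |Z| = 1/|Y| = 569 Ω, ∠Z = −∠Y = 41.5°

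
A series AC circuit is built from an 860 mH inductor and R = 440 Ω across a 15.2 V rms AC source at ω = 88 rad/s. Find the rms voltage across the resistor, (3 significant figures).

15.0 V

X_L = ωL = 75.7 Ω
Z = 440 + j75.7 Ω
|Z| = √(440² + 75.7²) = 446 Ω
I = V/|Z| = 34.0 mA
V_R = I·|Z_R| = 0.0340 × 440 = 15.0 V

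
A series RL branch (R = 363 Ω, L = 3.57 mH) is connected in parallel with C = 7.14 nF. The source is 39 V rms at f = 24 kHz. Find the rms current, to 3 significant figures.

34.5 mA

ω = 2πf = 150800 rad/s
X_L = ωL = 538 Ω
X_C = 1/(ωC) = 929 Ω
Branch 1 (R+jX_L): Z₁ = 363 + j538 Ω, |Z₁| = 649 Ω
Branch 2 (−jX_C): Z₂ = −j929 Ω
Parallel: Z = Z₁Z₂/(Z₁+Z₂), |Z| = 1130 Ω, ∠Z = 13.1°
I = V/|Z| = 39/1130 = 34.5 mA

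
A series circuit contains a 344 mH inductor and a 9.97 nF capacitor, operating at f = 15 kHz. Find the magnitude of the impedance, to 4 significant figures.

31360 Ω

ω = 2πf = 94250 rad/s
X_L = ωL = 32420 Ω
X_C = 1/(ωC) = 1064 Ω
Net reactance X = X_L − X_C = 31360 Ω
Z = j31360 Ω
|Z| = √(0² + 31360²) = 31360 Ω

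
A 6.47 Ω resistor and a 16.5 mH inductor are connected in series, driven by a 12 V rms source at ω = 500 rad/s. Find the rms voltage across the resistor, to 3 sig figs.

X_L = ωL = 8.25 Ω
Z = 6.47 + j8.25 Ω
|Z| = √(6.47² + 8.25²) = 10.5 Ω
I = V/|Z| = 1.14 A
V_R = I·|Z_R| = 1.14 × 6.47 = 7.41 V

7.41 V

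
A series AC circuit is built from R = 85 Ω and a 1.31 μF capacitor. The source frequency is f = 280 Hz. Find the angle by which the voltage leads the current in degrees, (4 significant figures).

ω = 2πf = 1759 rad/s
X_C = 1/(ωC) = 433.9 Ω
Z = 85.00 − j433.9 Ω
|Z| = √(85.00² + 433.9²) = 442.1 Ω
∠Z = arctan(-433.9/85.00) = -78.92°

-78.92°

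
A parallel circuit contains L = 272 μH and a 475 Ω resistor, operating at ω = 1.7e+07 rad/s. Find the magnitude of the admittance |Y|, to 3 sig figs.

X_L = ωL = 4620 Ω
Parallel: admittances add. Y = 1/R + 1/(jωL)
Y = (0.00211 − j0.000216) S
|Y| = 0.00212 S → |Z| = 1/|Y| = 473 Ω, ∠Z = −∠Y = 5.87°

2.12 mS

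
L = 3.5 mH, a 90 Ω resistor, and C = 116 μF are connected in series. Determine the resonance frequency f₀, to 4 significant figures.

ω₀ = 1/√(LC) = 1/√(0.0035 × 0.000116) = 1569 rad/s
f₀ = ω₀/(2π) = 249.8 Hz

249.8 Hz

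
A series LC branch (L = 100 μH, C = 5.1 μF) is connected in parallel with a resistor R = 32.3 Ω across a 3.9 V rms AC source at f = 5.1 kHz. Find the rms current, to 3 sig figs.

ω = 2πf = 32040 rad/s
X_L = ωL = 3.20 Ω
X_C = 1/(ωC) = 6.12 Ω
Branch 1: Z₁ = R = 32.3 Ω
Branch 2 (series LC): Z₂ = j(X_L − X_C) = −j2.91 Ω
Parallel: Z = Z₁Z₂/(Z₁+Z₂), |Z| = 2.90 Ω, ∠Z = -84.8°
I = V/|Z| = 3.9/2.90 = 1.34 A

1.34 A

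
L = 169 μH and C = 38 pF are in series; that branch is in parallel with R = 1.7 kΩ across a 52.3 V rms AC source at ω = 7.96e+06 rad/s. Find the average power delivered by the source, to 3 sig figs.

X_L = ωL = 1350 Ω
X_C = 1/(ωC) = 3310 Ω
Branch 1: Z₁ = R = 1700 Ω
Branch 2 (series LC): Z₂ = j(X_L − X_C) = −j1960 Ω
Parallel: Z = Z₁Z₂/(Z₁+Z₂), |Z| = 1280 Ω, ∠Z = -40.9°
I = V/|Z| = 40.7 mA
P = VI cos φ = 52.3 × 0.0407 × cos(-40.9°) = 1.61 W

1.61 W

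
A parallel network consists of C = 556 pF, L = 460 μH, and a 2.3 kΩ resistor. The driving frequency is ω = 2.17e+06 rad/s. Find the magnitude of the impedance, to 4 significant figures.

X_L = ωL = 998.2 Ω
X_C = 1/(ωC) = 828.8 Ω
Parallel: admittances add. Y = 1/R + 1/(jωL) + jωC
Y = (0.0004348 + j0.0002047) S
|Y| = 0.0004806 S → |Z| = 1/|Y| = 2081 Ω, ∠Z = −∠Y = -25.21°

2081 Ω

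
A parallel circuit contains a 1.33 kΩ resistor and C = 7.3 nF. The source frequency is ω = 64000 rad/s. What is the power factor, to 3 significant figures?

0.849

X_C = 1/(ωC) = 2140 Ω
Parallel: admittances add. Y = 1/R + jωC
Y = (0.000752 + j0.000467) S
|Y| = 0.000885 S → |Z| = 1/|Y| = 1130 Ω, ∠Z = −∠Y = -31.9°
cos φ = cos(-31.9°) = 0.849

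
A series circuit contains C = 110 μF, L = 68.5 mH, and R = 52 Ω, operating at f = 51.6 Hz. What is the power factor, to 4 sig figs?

0.9938

ω = 2πf = 324.2 rad/s
X_L = ωL = 22.21 Ω
X_C = 1/(ωC) = 28.04 Ω
Net reactance X = X_L − X_C = -5.831 Ω
Z = 52.00 − j5.831 Ω
|Z| = √(52.00² + 5.831²) = 52.33 Ω
∠Z = arctan(-5.831/52.00) = -6.399°
cos φ = cos(-6.399°) = 0.9938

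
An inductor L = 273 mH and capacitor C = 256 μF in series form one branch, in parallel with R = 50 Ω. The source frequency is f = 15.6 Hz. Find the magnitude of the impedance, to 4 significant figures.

ω = 2πf = 98.02 rad/s
X_L = ωL = 26.76 Ω
X_C = 1/(ωC) = 39.85 Ω
Branch 1: Z₁ = R = 50.00 Ω
Branch 2 (series LC): Z₂ = j(X_L − X_C) = −j13.09 Ω
Parallel: Z = Z₁Z₂/(Z₁+Z₂), |Z| = 12.67 Ω, ∠Z = -75.33°

12.67 Ω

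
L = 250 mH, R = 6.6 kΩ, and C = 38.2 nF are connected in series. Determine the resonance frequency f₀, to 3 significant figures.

ω₀ = 1/√(LC) = 1/√(0.25 × 3.82e-08) = 10230 rad/s
f₀ = ω₀/(2π) = 1.63 kHz

1.63 kHz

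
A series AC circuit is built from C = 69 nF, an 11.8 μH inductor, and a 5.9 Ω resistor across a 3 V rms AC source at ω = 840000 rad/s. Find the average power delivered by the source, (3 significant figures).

X_L = ωL = 9.91 Ω
X_C = 1/(ωC) = 17.3 Ω
Net reactance X = X_L − X_C = -7.34 Ω
Z = 5.90 − j7.34 Ω
|Z| = √(5.90² + 7.34²) = 9.42 Ω
∠Z = arctan(-7.34/5.90) = -51.2°
I = V/|Z| = 319 mA
P = VI cos φ = 3 × 0.319 × cos(-51.2°) = 599 mW

599 mW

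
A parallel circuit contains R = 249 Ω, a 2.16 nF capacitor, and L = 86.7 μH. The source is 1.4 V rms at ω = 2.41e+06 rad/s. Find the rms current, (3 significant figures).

5.65 mA

X_L = ωL = 209 Ω
X_C = 1/(ωC) = 192 Ω
Parallel: admittances add. Y = 1/R + 1/(jωL) + jωC
Y = (0.00402 + j0.000420) S
|Y| = 0.00404 S → |Z| = 1/|Y| = 248 Ω, ∠Z = −∠Y = -5.97°
I = V/|Z| = 1.4/248 = 5.65 mA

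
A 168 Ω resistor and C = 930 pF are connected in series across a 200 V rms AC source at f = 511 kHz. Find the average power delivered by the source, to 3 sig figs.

ω = 2πf = 3.211e+06 rad/s
X_C = 1/(ωC) = 335 Ω
Z = 168 − j335 Ω
|Z| = √(168² + 335²) = 375 Ω
∠Z = arctan(-335/168) = -63.4°
I = V/|Z| = 534 mA
P = VI cos φ = 200 × 0.534 × cos(-63.4°) = 47.9 W

47.9 W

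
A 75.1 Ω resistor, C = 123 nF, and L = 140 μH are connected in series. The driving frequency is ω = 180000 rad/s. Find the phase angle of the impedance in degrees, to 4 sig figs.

X_L = ωL = 25.20 Ω
X_C = 1/(ωC) = 45.17 Ω
Net reactance X = X_L − X_C = -19.97 Ω
Z = 75.10 − j19.97 Ω
|Z| = √(75.10² + 19.97²) = 77.71 Ω
∠Z = arctan(-19.97/75.10) = -14.89°

-14.89°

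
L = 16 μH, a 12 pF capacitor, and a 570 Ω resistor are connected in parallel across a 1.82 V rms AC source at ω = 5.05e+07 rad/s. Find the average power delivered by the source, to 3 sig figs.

5.81 mW

X_L = ωL = 808 Ω
X_C = 1/(ωC) = 1650 Ω
Parallel: admittances add. Y = 1/R + 1/(jωL) + jωC
Y = (0.00175 − j0.000632) S
|Y| = 0.00186 S → |Z| = 1/|Y| = 536 Ω, ∠Z = −∠Y = 19.8°
I = V/|Z| = 3.39 mA
P = VI cos φ = 1.82 × 0.00339 × cos(19.8°) = 5.81 mW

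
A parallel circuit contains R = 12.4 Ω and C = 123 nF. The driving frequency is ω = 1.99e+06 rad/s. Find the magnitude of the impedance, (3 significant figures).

3.88 Ω

X_C = 1/(ωC) = 4.09 Ω
Parallel: admittances add. Y = 1/R + jωC
Y = (0.0806 + j0.245) S
|Y| = 0.258 S → |Z| = 1/|Y| = 3.88 Ω, ∠Z = −∠Y = -71.8°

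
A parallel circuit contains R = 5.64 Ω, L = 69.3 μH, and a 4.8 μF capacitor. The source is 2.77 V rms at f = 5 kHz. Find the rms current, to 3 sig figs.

986 mA

ω = 2πf = 31420 rad/s
X_L = ωL = 2.18 Ω
X_C = 1/(ωC) = 6.63 Ω
Parallel: admittances add. Y = 1/R + 1/(jωL) + jωC
Y = (0.177 − j0.309) S
|Y| = 0.356 S → |Z| = 1/|Y| = 2.81 Ω, ∠Z = −∠Y = 60.1°
I = V/|Z| = 2.77/2.81 = 986 mA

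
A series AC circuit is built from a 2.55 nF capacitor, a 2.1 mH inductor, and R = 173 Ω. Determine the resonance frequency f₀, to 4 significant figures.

68.78 kHz

ω₀ = 1/√(LC) = 1/√(0.0021 × 2.55e-09) = 432100 rad/s
f₀ = ω₀/(2π) = 68.78 kHz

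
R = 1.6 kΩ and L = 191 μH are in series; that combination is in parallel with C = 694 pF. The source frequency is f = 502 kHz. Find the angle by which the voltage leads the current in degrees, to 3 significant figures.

ω = 2πf = 3.154e+06 rad/s
X_L = ωL = 602 Ω
X_C = 1/(ωC) = 457 Ω
Branch 1 (R+jX_L): Z₁ = 1600 + j602 Ω, |Z₁| = 1710 Ω
Branch 2 (−jX_C): Z₂ = −j457 Ω
Parallel: Z = Z₁Z₂/(Z₁+Z₂), |Z| = 486 Ω, ∠Z = -74.6°

-74.6°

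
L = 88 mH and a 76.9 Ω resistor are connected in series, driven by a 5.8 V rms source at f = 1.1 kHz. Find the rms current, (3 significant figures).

ω = 2πf = 6912 rad/s
X_L = ωL = 608 Ω
Z = 76.9 + j608 Ω
|Z| = √(76.9² + 608²) = 613 Ω
I = V/|Z| = 5.8/613 = 9.46 mA

9.46 mA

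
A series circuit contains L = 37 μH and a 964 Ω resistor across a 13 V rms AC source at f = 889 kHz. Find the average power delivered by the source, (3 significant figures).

168 mW

ω = 2πf = 5.586e+06 rad/s
X_L = ωL = 207 Ω
Z = 964 + j207 Ω
|Z| = √(964² + 207²) = 986 Ω
∠Z = arctan(207/964) = 12.1°
I = V/|Z| = 13.2 mA
P = VI cos φ = 13 × 0.0132 × cos(12.1°) = 168 mW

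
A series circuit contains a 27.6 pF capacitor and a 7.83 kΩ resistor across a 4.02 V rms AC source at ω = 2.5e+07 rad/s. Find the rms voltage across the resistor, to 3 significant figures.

3.95 V

X_C = 1/(ωC) = 1450 Ω
Z = 7830 − j1450 Ω
|Z| = √(7830² + 1450²) = 7960 Ω
I = V/|Z| = 505 μA
V_R = I·|Z_R| = 0.000505 × 7830 = 3.95 V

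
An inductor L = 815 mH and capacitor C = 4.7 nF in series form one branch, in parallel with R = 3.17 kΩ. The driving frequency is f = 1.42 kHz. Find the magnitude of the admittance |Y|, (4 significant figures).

ω = 2πf = 8922 rad/s
X_L = ωL = 7272 Ω
X_C = 1/(ωC) = 23850 Ω
Branch 1: Z₁ = R = 3170 Ω
Branch 2 (series LC): Z₂ = j(X_L − X_C) = −j16580 Ω
Parallel: Z = Z₁Z₂/(Z₁+Z₂), |Z| = 3114 Ω, ∠Z = -10.83°
|Y| = 1/|Z| = 321.2 μS

321.2 μS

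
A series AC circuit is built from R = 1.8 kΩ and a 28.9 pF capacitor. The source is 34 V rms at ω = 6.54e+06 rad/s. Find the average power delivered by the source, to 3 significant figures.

66.6 mW

X_C = 1/(ωC) = 5290 Ω
Z = 1800 − j5290 Ω
|Z| = √(1800² + 5290²) = 5590 Ω
∠Z = arctan(-5290/1800) = -71.2°
I = V/|Z| = 6.08 mA
P = VI cos φ = 34 × 0.00608 × cos(-71.2°) = 66.6 mW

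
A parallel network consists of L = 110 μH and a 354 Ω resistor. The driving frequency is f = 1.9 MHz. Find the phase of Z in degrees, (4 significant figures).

15.09°

ω = 2πf = 1.194e+07 rad/s
X_L = ωL = 1313 Ω
Parallel: admittances add. Y = 1/R + 1/(jωL)
Y = (0.002825 − j0.0007615) S
|Y| = 0.002926 S → |Z| = 1/|Y| = 341.8 Ω, ∠Z = −∠Y = 15.09°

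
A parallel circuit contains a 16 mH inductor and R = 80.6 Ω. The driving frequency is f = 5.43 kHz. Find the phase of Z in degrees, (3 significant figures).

8.40°

ω = 2πf = 34120 rad/s
X_L = ωL = 546 Ω
Parallel: admittances add. Y = 1/R + 1/(jωL)
Y = (0.0124 − j0.00183) S
|Y| = 0.0125 S → |Z| = 1/|Y| = 79.7 Ω, ∠Z = −∠Y = 8.40°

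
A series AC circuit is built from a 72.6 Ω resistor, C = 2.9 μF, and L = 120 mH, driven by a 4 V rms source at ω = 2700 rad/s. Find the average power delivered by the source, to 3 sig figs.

26.5 mW

X_L = ωL = 324 Ω
X_C = 1/(ωC) = 128 Ω
Net reactance X = X_L − X_C = 196 Ω
Z = 72.6 + j196 Ω
|Z| = √(72.6² + 196²) = 209 Ω
∠Z = arctan(196/72.6) = 69.7°
I = V/|Z| = 19.1 mA
P = VI cos φ = 4 × 0.0191 × cos(69.7°) = 26.5 mW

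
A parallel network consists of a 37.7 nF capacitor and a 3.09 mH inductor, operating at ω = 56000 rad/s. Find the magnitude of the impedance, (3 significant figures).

X_L = ωL = 173 Ω
X_C = 1/(ωC) = 474 Ω
Parallel: admittances add. Y = 1/(jωL) + jωC
Y = (0 − j0.00367) S
|Y| = 0.00367 S → |Z| = 1/|Y| = 273 Ω, ∠Z = −∠Y = 90.0°

273 Ω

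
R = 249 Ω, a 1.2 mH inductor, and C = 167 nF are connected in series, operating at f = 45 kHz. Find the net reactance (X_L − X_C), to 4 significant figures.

318.1 Ω

ω = 2πf = 282700 rad/s
X_L = ωL = 339.3 Ω
X_C = 1/(ωC) = 21.18 Ω
X = 339.3 − 21.18 = 318.1 Ω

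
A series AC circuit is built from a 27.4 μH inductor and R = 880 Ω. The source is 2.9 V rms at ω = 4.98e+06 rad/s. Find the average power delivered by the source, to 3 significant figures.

9.33 mW

X_L = ωL = 136 Ω
Z = 880 + j136 Ω
|Z| = √(880² + 136²) = 891 Ω
∠Z = arctan(136/880) = 8.81°
I = V/|Z| = 3.26 mA
P = VI cos φ = 2.9 × 0.00326 × cos(8.81°) = 9.33 mW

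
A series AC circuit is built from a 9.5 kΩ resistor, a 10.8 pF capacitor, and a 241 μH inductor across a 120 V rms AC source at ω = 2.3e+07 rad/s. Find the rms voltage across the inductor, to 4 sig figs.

69.14 V

X_L = ωL = 5543 Ω
X_C = 1/(ωC) = 4026 Ω
Net reactance X = X_L − X_C = 1517 Ω
Z = 9500 + j1517 Ω
|Z| = √(9500² + 1517²) = 9620 Ω
I = V/|Z| = 12.47 mA
V_L = I·|Z_L| = 0.01247 × 5543 = 69.14 V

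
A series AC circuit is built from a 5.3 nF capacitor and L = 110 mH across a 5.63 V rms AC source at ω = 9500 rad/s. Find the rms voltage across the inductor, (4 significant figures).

0.3127 V

X_L = ωL = 1045 Ω
X_C = 1/(ωC) = 19860 Ω
Net reactance X = X_L − X_C = -18820 Ω
Z = − j18820 Ω
|Z| = √(0² + 18820²) = 18820 Ω
I = V/|Z| = 299.2 μA
V_L = I·|Z_L| = 0.0002992 × 1045 = 0.3127 V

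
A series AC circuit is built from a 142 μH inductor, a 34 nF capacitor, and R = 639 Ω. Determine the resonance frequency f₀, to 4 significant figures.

72.43 kHz

ω₀ = 1/√(LC) = 1/√(0.000142 × 3.4e-08) = 455100 rad/s
f₀ = ω₀/(2π) = 72.43 kHz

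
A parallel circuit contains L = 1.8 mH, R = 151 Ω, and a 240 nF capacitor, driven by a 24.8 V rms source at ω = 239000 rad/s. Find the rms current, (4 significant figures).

X_L = ωL = 430.2 Ω
X_C = 1/(ωC) = 17.43 Ω
Parallel: admittances add. Y = 1/R + 1/(jωL) + jωC
Y = (0.006623 + j0.05504) S
|Y| = 0.05543 S → |Z| = 1/|Y| = 18.04 Ω, ∠Z = −∠Y = -83.14°
I = V/|Z| = 24.8/18.04 = 1.375 A

1.375 A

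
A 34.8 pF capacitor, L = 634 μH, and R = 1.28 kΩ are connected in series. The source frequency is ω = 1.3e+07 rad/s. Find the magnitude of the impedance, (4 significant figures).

X_L = ωL = 8242 Ω
X_C = 1/(ωC) = 2210 Ω
Net reactance X = X_L − X_C = 6032 Ω
Z = 1280 + j6032 Ω
|Z| = √(1280² + 6032²) = 6166 Ω

6166 Ω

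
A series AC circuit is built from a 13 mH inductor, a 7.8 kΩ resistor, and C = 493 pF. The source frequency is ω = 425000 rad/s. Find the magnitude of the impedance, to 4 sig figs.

7836 Ω

X_L = ωL = 5525 Ω
X_C = 1/(ωC) = 4773 Ω
Net reactance X = X_L − X_C = 752.3 Ω
Z = 7800 + j752.3 Ω
|Z| = √(7800² + 752.3²) = 7836 Ω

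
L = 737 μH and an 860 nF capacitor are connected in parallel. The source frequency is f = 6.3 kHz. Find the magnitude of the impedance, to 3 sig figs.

ω = 2πf = 39580 rad/s
X_L = ωL = 29.2 Ω
X_C = 1/(ωC) = 29.4 Ω
Parallel: admittances add. Y = 1/(jωL) + jωC
Y = (0 − j0.000235) S
|Y| = 0.000235 S → |Z| = 1/|Y| = 4250 Ω, ∠Z = −∠Y = 90.0°

4250 Ω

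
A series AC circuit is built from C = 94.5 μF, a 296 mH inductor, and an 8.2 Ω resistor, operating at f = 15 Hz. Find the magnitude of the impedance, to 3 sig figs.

84.8 Ω

ω = 2πf = 94.25 rad/s
X_L = ωL = 27.9 Ω
X_C = 1/(ωC) = 112 Ω
Net reactance X = X_L − X_C = -84.4 Ω
Z = 8.20 − j84.4 Ω
|Z| = √(8.20² + 84.4²) = 84.8 Ω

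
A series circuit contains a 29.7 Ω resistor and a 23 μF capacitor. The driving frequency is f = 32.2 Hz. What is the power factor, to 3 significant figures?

0.137

ω = 2πf = 202.3 rad/s
X_C = 1/(ωC) = 215 Ω
Z = 29.7 − j215 Ω
|Z| = √(29.7² + 215²) = 217 Ω
∠Z = arctan(-215/29.7) = -82.1°
cos φ = cos(-82.1°) = 0.137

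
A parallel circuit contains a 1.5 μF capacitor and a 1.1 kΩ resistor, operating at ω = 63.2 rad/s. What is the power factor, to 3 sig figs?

X_C = 1/(ωC) = 10500 Ω
Parallel: admittances add. Y = 1/R + jωC
Y = (0.000909 + j9.48e-05) S
|Y| = 0.000914 S → |Z| = 1/|Y| = 1090 Ω, ∠Z = −∠Y = -5.95°
cos φ = cos(-5.95°) = 0.995

0.995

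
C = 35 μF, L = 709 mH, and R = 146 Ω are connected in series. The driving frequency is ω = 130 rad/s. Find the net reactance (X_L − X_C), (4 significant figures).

-127.6 Ω

X_L = ωL = 92.17 Ω
X_C = 1/(ωC) = 219.8 Ω
X = 92.17 − 219.8 = -127.6 Ω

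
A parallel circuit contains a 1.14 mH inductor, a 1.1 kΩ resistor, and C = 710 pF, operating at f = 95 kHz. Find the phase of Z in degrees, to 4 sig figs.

ω = 2πf = 596900 rad/s
X_L = ωL = 680.5 Ω
X_C = 1/(ωC) = 2360 Ω
Parallel: admittances add. Y = 1/R + 1/(jωL) + jωC
Y = (0.0009091 − j0.001046) S
|Y| = 0.001386 S → |Z| = 1/|Y| = 721.7 Ω, ∠Z = −∠Y = 49.00°

49.00°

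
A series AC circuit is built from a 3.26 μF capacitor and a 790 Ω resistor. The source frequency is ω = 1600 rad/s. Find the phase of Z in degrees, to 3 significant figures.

X_C = 1/(ωC) = 192 Ω
Z = 790 − j192 Ω
|Z| = √(790² + 192²) = 813 Ω
∠Z = arctan(-192/790) = -13.6°

-13.6°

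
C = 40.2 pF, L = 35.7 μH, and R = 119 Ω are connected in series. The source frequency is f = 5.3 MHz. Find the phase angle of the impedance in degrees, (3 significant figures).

ω = 2πf = 3.33e+07 rad/s
X_L = ωL = 1190 Ω
X_C = 1/(ωC) = 747 Ω
Net reactance X = X_L − X_C = 442 Ω
Z = 119 + j442 Ω
|Z| = √(119² + 442²) = 458 Ω
∠Z = arctan(442/119) = 74.9°

74.9°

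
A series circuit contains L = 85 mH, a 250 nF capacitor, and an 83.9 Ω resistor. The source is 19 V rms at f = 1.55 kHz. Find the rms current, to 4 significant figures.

ω = 2πf = 9739 rad/s
X_L = ωL = 827.8 Ω
X_C = 1/(ωC) = 410.7 Ω
Net reactance X = X_L − X_C = 417.1 Ω
Z = 83.90 + j417.1 Ω
|Z| = √(83.90² + 417.1²) = 425.4 Ω
I = V/|Z| = 19/425.4 = 44.66 mA

44.66 mA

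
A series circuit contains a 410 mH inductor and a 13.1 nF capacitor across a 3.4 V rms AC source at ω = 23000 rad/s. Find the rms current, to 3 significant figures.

556 μA

X_L = ωL = 9430 Ω
X_C = 1/(ωC) = 3320 Ω
Net reactance X = X_L − X_C = 6110 Ω
Z = j6110 Ω
|Z| = √(0² + 6110²) = 6110 Ω
I = V/|Z| = 3.4/6110 = 556 μA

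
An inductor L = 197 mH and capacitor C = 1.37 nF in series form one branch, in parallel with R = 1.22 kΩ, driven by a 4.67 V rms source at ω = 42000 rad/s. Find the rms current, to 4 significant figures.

X_L = ωL = 8274 Ω
X_C = 1/(ωC) = 17380 Ω
Branch 1: Z₁ = R = 1220 Ω
Branch 2 (series LC): Z₂ = j(X_L − X_C) = −j9105 Ω
Parallel: Z = Z₁Z₂/(Z₁+Z₂), |Z| = 1209 Ω, ∠Z = -7.632°
I = V/|Z| = 4.67/1209 = 3.862 mA

3.862 mA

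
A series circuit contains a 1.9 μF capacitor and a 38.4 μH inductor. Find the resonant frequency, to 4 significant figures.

18.63 kHz

ω₀ = 1/√(LC) = 1/√(3.84e-05 × 1.9e-06) = 117100 rad/s
f₀ = ω₀/(2π) = 18.63 kHz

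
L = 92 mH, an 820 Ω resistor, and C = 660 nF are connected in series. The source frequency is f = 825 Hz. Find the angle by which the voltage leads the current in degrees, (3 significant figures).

12.7°

ω = 2πf = 5184 rad/s
X_L = ωL = 477 Ω
X_C = 1/(ωC) = 292 Ω
Net reactance X = X_L − X_C = 185 Ω
Z = 820 + j185 Ω
|Z| = √(820² + 185²) = 841 Ω
∠Z = arctan(185/820) = 12.7°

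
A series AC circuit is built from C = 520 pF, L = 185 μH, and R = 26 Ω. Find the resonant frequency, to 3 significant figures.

ω₀ = 1/√(LC) = 1/√(0.000185 × 5.2e-10) = 3.224e+06 rad/s
f₀ = ω₀/(2π) = 513 kHz

513 kHz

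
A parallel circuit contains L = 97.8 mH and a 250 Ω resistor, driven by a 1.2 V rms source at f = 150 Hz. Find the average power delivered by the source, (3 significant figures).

ω = 2πf = 942.5 rad/s
X_L = ωL = 92.2 Ω
Parallel: admittances add. Y = 1/R + 1/(jωL)
Y = (0.00400 − j0.0108) S
|Y| = 0.0116 S → |Z| = 1/|Y| = 86.5 Ω, ∠Z = −∠Y = 69.8°
I = V/|Z| = 13.9 mA
P = VI cos φ = 1.2 × 0.0139 × cos(69.8°) = 5.76 mW

5.76 mW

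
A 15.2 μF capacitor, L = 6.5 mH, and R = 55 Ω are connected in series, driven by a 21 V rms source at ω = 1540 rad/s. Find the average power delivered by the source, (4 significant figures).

X_L = ωL = 10.01 Ω
X_C = 1/(ωC) = 42.72 Ω
Net reactance X = X_L − X_C = -32.71 Ω
Z = 55.00 − j32.71 Ω
|Z| = √(55.00² + 32.71²) = 63.99 Ω
∠Z = arctan(-32.71/55.00) = -30.74°
I = V/|Z| = 328.2 mA
P = VI cos φ = 21 × 0.3282 × cos(-30.74°) = 5.923 W

5.923 W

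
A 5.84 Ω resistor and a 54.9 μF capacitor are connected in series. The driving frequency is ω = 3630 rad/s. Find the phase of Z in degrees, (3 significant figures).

X_C = 1/(ωC) = 5.02 Ω
Z = 5.84 − j5.02 Ω
|Z| = √(5.84² + 5.02²) = 7.70 Ω
∠Z = arctan(-5.02/5.84) = -40.7°

-40.7°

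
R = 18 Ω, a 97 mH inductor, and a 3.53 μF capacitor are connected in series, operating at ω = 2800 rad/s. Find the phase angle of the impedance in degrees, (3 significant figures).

X_L = ωL = 272 Ω
X_C = 1/(ωC) = 101 Ω
Net reactance X = X_L − X_C = 170 Ω
Z = 18.0 + j170 Ω
|Z| = √(18.0² + 170²) = 171 Ω
∠Z = arctan(170/18.0) = 84.0°

84.0°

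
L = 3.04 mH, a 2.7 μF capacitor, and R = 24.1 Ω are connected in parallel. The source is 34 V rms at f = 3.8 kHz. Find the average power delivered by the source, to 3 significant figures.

ω = 2πf = 23880 rad/s
X_L = ωL = 72.6 Ω
X_C = 1/(ωC) = 15.5 Ω
Parallel: admittances add. Y = 1/R + 1/(jωL) + jωC
Y = (0.0415 + j0.0507) S
|Y| = 0.0655 S → |Z| = 1/|Y| = 15.3 Ω, ∠Z = −∠Y = -50.7°
I = V/|Z| = 2.23 A
P = VI cos φ = 34 × 2.23 × cos(-50.7°) = 48.0 W

48.0 W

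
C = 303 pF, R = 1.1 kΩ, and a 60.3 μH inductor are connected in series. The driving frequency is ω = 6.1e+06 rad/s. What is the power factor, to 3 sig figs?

X_L = ωL = 368 Ω
X_C = 1/(ωC) = 541 Ω
Net reactance X = X_L − X_C = -173 Ω
Z = 1100 − j173 Ω
|Z| = √(1100² + 173²) = 1110 Ω
∠Z = arctan(-173/1100) = -8.95°
cos φ = cos(-8.95°) = 0.988

0.988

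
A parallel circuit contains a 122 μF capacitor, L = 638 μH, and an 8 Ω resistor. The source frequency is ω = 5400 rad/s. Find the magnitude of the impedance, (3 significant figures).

2.57 Ω

X_L = ωL = 3.45 Ω
X_C = 1/(ωC) = 1.52 Ω
Parallel: admittances add. Y = 1/R + 1/(jωL) + jωC
Y = (0.125 + j0.369) S
|Y| = 0.389 S → |Z| = 1/|Y| = 2.57 Ω, ∠Z = −∠Y = -71.3°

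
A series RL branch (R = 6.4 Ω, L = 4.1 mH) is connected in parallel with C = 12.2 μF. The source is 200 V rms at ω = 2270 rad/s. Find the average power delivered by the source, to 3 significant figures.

X_L = ωL = 9.31 Ω
X_C = 1/(ωC) = 36.1 Ω
Branch 1 (R+jX_L): Z₁ = 6.40 + j9.31 Ω, |Z₁| = 11.3 Ω
Branch 2 (−jX_C): Z₂ = −j36.1 Ω
Parallel: Z = Z₁Z₂/(Z₁+Z₂), |Z| = 14.8 Ω, ∠Z = 42.1°
I = V/|Z| = 13.5 A
P = VI cos φ = 200 × 13.5 × cos(42.1°) = 2.01 kW

2.01 kW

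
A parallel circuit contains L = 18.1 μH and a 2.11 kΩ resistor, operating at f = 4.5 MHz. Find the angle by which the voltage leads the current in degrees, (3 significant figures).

76.4°

ω = 2πf = 2.827e+07 rad/s
X_L = ωL = 512 Ω
Parallel: admittances add. Y = 1/R + 1/(jωL)
Y = (0.000474 − j0.00195) S
|Y| = 0.00201 S → |Z| = 1/|Y| = 497 Ω, ∠Z = −∠Y = 76.4°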